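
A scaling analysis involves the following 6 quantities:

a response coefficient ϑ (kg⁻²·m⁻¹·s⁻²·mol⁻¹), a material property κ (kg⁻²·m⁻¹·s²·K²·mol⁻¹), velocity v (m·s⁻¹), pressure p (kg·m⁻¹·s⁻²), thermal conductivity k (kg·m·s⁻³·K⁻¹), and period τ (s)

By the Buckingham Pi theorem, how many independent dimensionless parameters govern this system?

1

There are 6 variables and 5 base dimensions (M, L, T, Θ, N).
The dimension matrix has rank 5.
Independent dimensionless groups: 6 − 5 = 1.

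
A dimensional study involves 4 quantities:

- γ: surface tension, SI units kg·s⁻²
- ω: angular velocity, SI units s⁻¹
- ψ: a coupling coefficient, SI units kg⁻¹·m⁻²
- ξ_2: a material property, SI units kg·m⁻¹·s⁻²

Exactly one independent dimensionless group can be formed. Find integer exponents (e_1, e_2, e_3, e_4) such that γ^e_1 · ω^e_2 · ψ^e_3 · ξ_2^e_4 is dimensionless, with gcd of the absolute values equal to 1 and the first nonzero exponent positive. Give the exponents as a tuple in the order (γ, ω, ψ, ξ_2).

M: e_1·(1) + e_2·(0) + e_3·(-1) + e_4·(1) = 0
L: e_1·(0) + e_2·(0) + e_3·(-2) + e_4·(-1) = 0
T: e_1·(-2) + e_2·(-1) + e_3·(0) + e_4·(-2) = 0
Solving this homogeneous linear system for the smallest-integer solution (first nonzero entry positive) gives (3, -2, 1, -2).

(3, -2, 1, -2)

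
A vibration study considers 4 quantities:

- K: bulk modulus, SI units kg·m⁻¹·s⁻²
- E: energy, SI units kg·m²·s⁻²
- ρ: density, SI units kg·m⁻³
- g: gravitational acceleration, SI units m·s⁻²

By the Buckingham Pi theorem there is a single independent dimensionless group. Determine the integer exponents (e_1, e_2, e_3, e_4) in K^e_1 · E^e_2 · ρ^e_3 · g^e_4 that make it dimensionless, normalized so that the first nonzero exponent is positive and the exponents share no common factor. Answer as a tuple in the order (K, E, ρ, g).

(4, -1, -3, -3)

M: e_1·(1) + e_2·(1) + e_3·(1) + e_4·(0) = 0
L: e_1·(-1) + e_2·(2) + e_3·(-3) + e_4·(1) = 0
T: e_1·(-2) + e_2·(-2) + e_3·(0) + e_4·(-2) = 0
Solving this homogeneous linear system for the smallest-integer solution (first nonzero entry positive) gives (4, -1, -3, -3).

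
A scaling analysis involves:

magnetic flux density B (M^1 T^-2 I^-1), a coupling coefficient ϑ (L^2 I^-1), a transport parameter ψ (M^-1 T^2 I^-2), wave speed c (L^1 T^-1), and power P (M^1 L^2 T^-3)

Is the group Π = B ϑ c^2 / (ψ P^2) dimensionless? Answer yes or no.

yes

Sum the exponent of each base dimension across the product:
  M: [B]_M + [ϑ]_M − [ψ]_M + 2·[c]_M − 2·[P]_M = (1) + (0) − (-1) + 2·(0) − 2·(1) = 0
  L: [B]_L + [ϑ]_L − [ψ]_L + 2·[c]_L − 2·[P]_L = (0) + (2) − (0) + 2·(1) − 2·(2) = 0
  T: [B]_T + [ϑ]_T − [ψ]_T + 2·[c]_T − 2·[P]_T = (-2) + (0) − (2) + 2·(-1) − 2·(-3) = 0
  I: [B]_I + [ϑ]_I − [ψ]_I + 2·[c]_I − 2·[P]_I = (-1) + (-1) − (-2) + 2·(0) − 2·(0) = 0
All base exponents vanish — dimensionless.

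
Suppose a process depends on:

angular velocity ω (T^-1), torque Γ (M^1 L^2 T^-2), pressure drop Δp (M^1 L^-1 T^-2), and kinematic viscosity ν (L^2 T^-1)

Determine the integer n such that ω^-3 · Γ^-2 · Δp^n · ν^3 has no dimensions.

Balance the M exponent: (1)·n from Δp, plus −3·(0) − 2·(1) + 3·(0) = -2 from the rest, must sum to zero.
n − 2 = 0, so n = 2.

2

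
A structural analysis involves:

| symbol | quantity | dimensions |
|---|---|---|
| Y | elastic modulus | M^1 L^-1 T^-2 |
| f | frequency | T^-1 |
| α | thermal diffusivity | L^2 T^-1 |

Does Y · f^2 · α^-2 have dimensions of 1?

no

Sum the exponent of each base dimension across the product:
  M: [Y]_M + 2·[f]_M − 2·[α]_M = (1) + 2·(0) − 2·(0) = 1
  L: [Y]_L + 2·[f]_L − 2·[α]_L = (-1) + 2·(0) − 2·(2) = -5
  T: [Y]_T + 2·[f]_T − 2·[α]_T = (-2) + 2·(-1) − 2·(-1) = -2
Net dimensions [M L⁻⁵ T⁻²] ≠ [1] — not dimensionless.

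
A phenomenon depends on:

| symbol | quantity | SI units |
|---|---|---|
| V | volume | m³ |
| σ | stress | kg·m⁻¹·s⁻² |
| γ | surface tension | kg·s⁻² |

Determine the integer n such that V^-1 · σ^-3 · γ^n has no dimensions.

Balance the M exponent: (1)·n from γ, plus −(0) − 3·(1) = -3 from the rest, must sum to zero.
n − 3 = 0, so n = 3.

3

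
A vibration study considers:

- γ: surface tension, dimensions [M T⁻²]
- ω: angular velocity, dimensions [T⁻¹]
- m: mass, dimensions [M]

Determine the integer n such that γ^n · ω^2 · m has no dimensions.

Balance the M exponent: (1)·n from γ, plus 2·(0) + (1) = 1 from the rest, must sum to zero.
n + 1 = 0, so n = -1.

-1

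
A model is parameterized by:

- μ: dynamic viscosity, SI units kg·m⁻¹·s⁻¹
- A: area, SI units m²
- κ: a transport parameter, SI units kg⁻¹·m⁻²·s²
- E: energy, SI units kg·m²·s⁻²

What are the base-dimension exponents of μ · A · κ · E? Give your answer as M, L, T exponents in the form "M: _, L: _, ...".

M: 1, L: 1, T: -1

Collect each base-dimension exponent across the product:
  M: (1) + (0) + (-1) + (1) = 1
  L: (-1) + (2) + (-2) + (2) = 1
  T: (-1) + (0) + (2) + (-2) = -1
So the dimensions are [M L T⁻¹].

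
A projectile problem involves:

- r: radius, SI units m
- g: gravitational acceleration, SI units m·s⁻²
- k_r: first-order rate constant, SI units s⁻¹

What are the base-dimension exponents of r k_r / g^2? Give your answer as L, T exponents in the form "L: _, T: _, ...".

L: -1, T: 3

Collect each base-dimension exponent across the product:
  L: (1) − 2·(1) + (0) = -1
  T: (0) − 2·(-2) + (-1) = 3
So the dimensions are [L⁻¹ T³].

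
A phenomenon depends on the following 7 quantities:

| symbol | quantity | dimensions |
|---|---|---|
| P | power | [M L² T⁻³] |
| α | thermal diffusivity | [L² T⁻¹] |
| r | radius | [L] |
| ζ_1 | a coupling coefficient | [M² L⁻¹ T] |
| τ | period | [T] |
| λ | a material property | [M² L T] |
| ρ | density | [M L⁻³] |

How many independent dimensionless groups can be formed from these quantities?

4

There are 7 variables and 3 base dimensions (M, L, T).
The dimension matrix has rank 3.
Independent dimensionless groups: 7 − 3 = 4.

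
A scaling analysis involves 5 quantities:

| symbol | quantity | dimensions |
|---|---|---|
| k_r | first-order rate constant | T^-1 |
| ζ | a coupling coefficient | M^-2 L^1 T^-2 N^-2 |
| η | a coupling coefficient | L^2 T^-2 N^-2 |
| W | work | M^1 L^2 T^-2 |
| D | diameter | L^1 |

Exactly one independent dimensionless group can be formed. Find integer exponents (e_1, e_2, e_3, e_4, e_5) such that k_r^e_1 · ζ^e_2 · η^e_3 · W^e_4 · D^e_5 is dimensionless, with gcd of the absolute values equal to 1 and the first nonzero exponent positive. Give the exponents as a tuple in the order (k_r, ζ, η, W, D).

M: e_1·(0) + e_2·(-2) + e_3·(0) + e_4·(1) + e_5·(0) = 0
L: e_1·(0) + e_2·(1) + e_3·(2) + e_4·(2) + e_5·(1) = 0
T: e_1·(-1) + e_2·(-2) + e_3·(-2) + e_4·(-2) + e_5·(0) = 0
N: e_1·(0) + e_2·(-2) + e_3·(-2) + e_4·(0) + e_5·(0) = 0
Solving this homogeneous linear system for the smallest-integer solution (first nonzero entry positive) gives (4, -1, 1, -2, 3).

(4, -1, 1, -2, 3)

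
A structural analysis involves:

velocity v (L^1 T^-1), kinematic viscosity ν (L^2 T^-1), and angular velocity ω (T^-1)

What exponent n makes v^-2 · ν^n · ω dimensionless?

1

Balance the L exponent: (2)·n from ν, plus −2·(1) + (0) = -2 from the rest, must sum to zero.
2n − 2 = 0, so n = 1.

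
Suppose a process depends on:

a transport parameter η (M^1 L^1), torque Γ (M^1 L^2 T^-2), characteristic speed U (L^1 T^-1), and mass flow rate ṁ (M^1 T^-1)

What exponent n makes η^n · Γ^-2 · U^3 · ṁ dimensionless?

1

Balance the M exponent: (1)·n from η, plus −2·(1) + 3·(0) + (1) = -1 from the rest, must sum to zero.
n − 1 = 0, so n = 1.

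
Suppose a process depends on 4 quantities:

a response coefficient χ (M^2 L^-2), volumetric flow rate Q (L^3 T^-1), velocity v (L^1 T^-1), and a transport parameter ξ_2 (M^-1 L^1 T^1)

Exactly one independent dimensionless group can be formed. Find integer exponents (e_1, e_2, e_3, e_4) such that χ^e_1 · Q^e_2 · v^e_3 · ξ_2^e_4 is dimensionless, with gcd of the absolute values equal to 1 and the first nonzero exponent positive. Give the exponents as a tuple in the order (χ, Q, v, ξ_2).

M: e_1·(2) + e_2·(0) + e_3·(0) + e_4·(-1) = 0
L: e_1·(-2) + e_2·(3) + e_3·(1) + e_4·(1) = 0
T: e_1·(0) + e_2·(-1) + e_3·(-1) + e_4·(1) = 0
Solving this homogeneous linear system for the smallest-integer solution (first nonzero entry positive) gives (1, -1, 3, 2).

(1, -1, 3, 2)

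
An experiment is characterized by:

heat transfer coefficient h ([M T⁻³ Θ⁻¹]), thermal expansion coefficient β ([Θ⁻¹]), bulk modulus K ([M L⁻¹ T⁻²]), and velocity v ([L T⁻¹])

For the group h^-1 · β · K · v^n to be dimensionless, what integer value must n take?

Balance the L exponent: (1)·n from v, plus −(0) + (0) + (-1) = -1 from the rest, must sum to zero.
n − 1 = 0, so n = 1.

1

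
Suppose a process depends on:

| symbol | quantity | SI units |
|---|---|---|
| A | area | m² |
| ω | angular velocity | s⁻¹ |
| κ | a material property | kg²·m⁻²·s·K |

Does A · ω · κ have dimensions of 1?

Sum the exponent of each base dimension across the product:
  M: [A]_M + [ω]_M + [κ]_M = (0) + (0) + (2) = 2
  L: [A]_L + [ω]_L + [κ]_L = (2) + (0) + (-2) = 0
  T: [A]_T + [ω]_T + [κ]_T = (0) + (-1) + (1) = 0
  Θ: [A]_Θ + [ω]_Θ + [κ]_Θ = (0) + (0) + (1) = 1
Net dimensions [M² Θ] ≠ [1] — not dimensionless.

no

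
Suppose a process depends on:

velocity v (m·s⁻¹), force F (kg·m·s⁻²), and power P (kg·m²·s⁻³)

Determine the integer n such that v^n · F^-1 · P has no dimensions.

-1

Balance the L exponent: (1)·n from v, plus −(1) + (2) = 1 from the rest, must sum to zero.
n + 1 = 0, so n = -1.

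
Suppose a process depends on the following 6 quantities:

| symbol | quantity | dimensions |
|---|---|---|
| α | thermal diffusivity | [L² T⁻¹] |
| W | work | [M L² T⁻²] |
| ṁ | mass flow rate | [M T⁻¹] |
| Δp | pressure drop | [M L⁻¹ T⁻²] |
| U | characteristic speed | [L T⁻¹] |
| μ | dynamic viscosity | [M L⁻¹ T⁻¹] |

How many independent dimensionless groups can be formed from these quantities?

There are 6 variables and 3 base dimensions (M, L, T).
The dimension matrix has rank 3.
Independent dimensionless groups: 6 − 3 = 3.

3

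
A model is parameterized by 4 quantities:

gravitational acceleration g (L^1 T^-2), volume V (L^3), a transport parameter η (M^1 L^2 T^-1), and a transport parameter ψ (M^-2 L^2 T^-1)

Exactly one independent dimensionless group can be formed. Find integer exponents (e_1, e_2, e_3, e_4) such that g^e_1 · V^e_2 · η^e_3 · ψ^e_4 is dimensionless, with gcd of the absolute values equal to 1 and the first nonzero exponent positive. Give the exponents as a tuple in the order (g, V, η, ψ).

(3, 3, -4, -2)

M: e_1·(0) + e_2·(0) + e_3·(1) + e_4·(-2) = 0
L: e_1·(1) + e_2·(3) + e_3·(2) + e_4·(2) = 0
T: e_1·(-2) + e_2·(0) + e_3·(-1) + e_4·(-1) = 0
Solving this homogeneous linear system for the smallest-integer solution (first nonzero entry positive) gives (3, 3, -4, -2).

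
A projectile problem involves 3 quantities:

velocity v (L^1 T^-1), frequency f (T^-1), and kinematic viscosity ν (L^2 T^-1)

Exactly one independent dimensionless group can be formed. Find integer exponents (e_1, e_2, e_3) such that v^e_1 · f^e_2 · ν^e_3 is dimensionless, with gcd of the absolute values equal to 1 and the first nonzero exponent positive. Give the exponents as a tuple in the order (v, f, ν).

L: e_1·(1) + e_2·(0) + e_3·(2) = 0
T: e_1·(-1) + e_2·(-1) + e_3·(-1) = 0
Solving this homogeneous linear system for the smallest-integer solution (first nonzero entry positive) gives (2, -1, -1).

(2, -1, -1)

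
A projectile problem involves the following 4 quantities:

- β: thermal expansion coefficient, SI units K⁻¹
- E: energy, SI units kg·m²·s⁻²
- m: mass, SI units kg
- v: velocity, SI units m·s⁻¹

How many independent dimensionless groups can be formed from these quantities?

1

There are 4 variables and 4 base dimensions (M, L, T, Θ).
The dimension matrix has rank 3 (less than 4: the dimension vectors are linearly dependent).
Independent dimensionless groups: 4 − 3 = 1.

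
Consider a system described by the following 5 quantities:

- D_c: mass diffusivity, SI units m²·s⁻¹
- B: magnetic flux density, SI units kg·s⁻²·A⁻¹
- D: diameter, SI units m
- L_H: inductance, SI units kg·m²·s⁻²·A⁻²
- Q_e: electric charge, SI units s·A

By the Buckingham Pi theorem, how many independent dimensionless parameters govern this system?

1

There are 5 variables and 4 base dimensions (M, L, T, I).
The dimension matrix has rank 4.
Independent dimensionless groups: 5 − 4 = 1.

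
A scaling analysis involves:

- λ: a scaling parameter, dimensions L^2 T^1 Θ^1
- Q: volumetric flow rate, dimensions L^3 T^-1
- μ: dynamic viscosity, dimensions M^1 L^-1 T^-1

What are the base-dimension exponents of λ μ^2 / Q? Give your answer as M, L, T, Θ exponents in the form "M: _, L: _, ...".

M: 2, L: -3, T: 0, Θ: 1

Collect each base-dimension exponent across the product:
  M: (0) − (0) + 2·(1) = 2
  L: (2) − (3) + 2·(-1) = -3
  T: (1) − (-1) + 2·(-1) = 0
  Θ: (1) − (0) + 2·(0) = 1
So the dimensions are [M² L⁻³ Θ].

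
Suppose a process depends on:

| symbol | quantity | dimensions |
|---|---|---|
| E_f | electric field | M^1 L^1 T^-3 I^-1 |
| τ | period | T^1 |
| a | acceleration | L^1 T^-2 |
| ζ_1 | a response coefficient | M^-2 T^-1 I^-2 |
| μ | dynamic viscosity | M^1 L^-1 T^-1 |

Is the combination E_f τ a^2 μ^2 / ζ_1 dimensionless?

Sum the exponent of each base dimension across the product:
  M: [E_f]_M + [τ]_M + 2·[a]_M − [ζ_1]_M + 2·[μ]_M = (1) + (0) + 2·(0) − (-2) + 2·(1) = 5
  L: [E_f]_L + [τ]_L + 2·[a]_L − [ζ_1]_L + 2·[μ]_L = (1) + (0) + 2·(1) − (0) + 2·(-1) = 1
  T: [E_f]_T + [τ]_T + 2·[a]_T − [ζ_1]_T + 2·[μ]_T = (-3) + (1) + 2·(-2) − (-1) + 2·(-1) = -7
  I: [E_f]_I + [τ]_I + 2·[a]_I − [ζ_1]_I + 2·[μ]_I = (-1) + (0) + 2·(0) − (-2) + 2·(0) = 1
Net dimensions [M⁵ L T⁻⁷ I] ≠ [1] — not dimensionless.

no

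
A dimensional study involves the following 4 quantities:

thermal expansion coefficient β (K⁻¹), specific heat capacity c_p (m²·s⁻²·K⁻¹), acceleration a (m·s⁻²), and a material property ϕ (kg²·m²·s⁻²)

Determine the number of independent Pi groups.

0

There are 4 variables and 4 base dimensions (M, L, T, Θ).
The dimension matrix has rank 4.
Independent dimensionless groups: 4 − 4 = 0.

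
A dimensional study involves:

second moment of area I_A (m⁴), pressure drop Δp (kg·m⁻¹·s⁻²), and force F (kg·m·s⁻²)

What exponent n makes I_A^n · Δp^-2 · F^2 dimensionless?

Balance the L exponent: (4)·n from I_A, plus −2·(-1) + 2·(1) = 4 from the rest, must sum to zero.
4n + 4 = 0, so n = -1.

-1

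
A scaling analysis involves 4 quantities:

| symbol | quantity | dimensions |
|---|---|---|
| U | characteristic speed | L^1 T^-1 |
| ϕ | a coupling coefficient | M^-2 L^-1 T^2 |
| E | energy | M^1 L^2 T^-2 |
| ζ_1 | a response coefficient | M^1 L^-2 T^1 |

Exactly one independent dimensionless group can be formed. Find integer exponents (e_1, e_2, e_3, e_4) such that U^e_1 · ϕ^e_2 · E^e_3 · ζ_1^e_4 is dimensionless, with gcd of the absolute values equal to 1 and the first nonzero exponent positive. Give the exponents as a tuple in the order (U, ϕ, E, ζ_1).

M: e_1·(0) + e_2·(-2) + e_3·(1) + e_4·(1) = 0
L: e_1·(1) + e_2·(-1) + e_3·(2) + e_4·(-2) = 0
T: e_1·(-1) + e_2·(2) + e_3·(-2) + e_4·(1) = 0
Solving this homogeneous linear system for the smallest-integer solution (first nonzero entry positive) gives (1, 1, 1, 1).

(1, 1, 1, 1)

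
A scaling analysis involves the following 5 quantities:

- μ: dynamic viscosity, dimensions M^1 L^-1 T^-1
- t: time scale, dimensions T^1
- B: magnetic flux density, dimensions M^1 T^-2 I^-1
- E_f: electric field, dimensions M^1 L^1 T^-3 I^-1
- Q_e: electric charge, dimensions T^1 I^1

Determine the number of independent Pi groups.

There are 5 variables and 4 base dimensions (M, L, T, I).
The dimension matrix has rank 4.
Independent dimensionless groups: 5 − 4 = 1.

1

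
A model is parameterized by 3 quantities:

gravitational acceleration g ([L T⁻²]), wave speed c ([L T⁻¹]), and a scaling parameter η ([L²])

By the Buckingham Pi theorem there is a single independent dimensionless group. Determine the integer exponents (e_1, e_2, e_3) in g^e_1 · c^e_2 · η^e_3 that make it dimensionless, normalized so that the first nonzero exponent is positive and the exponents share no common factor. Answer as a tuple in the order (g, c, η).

L: e_1·(1) + e_2·(1) + e_3·(2) = 0
T: e_1·(-2) + e_2·(-1) + e_3·(0) = 0
Solving this homogeneous linear system for the smallest-integer solution (first nonzero entry positive) gives (2, -4, 1).

(2, -4, 1)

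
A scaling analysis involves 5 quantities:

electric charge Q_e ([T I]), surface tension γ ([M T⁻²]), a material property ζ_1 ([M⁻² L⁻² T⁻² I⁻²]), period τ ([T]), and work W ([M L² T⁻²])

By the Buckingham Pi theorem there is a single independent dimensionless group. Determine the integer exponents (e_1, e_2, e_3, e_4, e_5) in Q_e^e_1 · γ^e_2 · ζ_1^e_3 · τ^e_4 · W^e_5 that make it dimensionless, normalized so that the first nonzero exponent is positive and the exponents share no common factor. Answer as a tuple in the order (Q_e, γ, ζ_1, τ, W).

M: e_1·(0) + e_2·(1) + e_3·(-2) + e_4·(0) + e_5·(1) = 0
L: e_1·(0) + e_2·(0) + e_3·(-2) + e_4·(0) + e_5·(2) = 0
T: e_1·(1) + e_2·(-2) + e_3·(-2) + e_4·(1) + e_5·(-2) = 0
I: e_1·(1) + e_2·(0) + e_3·(-2) + e_4·(0) + e_5·(0) = 0
Solving this homogeneous linear system for the smallest-integer solution (first nonzero entry positive) gives (2, 1, 1, 4, 1).

(2, 1, 1, 4, 1)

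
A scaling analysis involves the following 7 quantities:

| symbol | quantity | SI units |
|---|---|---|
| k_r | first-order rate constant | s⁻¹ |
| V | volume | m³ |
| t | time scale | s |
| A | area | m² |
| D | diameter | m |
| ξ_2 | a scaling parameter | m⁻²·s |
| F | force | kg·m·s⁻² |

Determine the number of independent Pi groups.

There are 7 variables and 3 base dimensions (M, L, T).
The dimension matrix has rank 3.
Independent dimensionless groups: 7 − 3 = 4.

4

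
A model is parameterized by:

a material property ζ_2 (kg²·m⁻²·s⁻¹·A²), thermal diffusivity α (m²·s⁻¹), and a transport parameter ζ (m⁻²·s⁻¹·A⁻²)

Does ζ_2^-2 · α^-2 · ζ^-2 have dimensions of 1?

Sum the exponent of each base dimension across the product:
  M: −2·[ζ_2]_M − 2·[α]_M − 2·[ζ]_M = −2·(2) − 2·(0) − 2·(0) = -4
  L: −2·[ζ_2]_L − 2·[α]_L − 2·[ζ]_L = −2·(-2) − 2·(2) − 2·(-2) = 4
  T: −2·[ζ_2]_T − 2·[α]_T − 2·[ζ]_T = −2·(-1) − 2·(-1) − 2·(-1) = 6
  I: −2·[ζ_2]_I − 2·[α]_I − 2·[ζ]_I = −2·(2) − 2·(0) − 2·(-2) = 0
Net dimensions [M⁻⁴ L⁴ T⁶] ≠ [1] — not dimensionless.

no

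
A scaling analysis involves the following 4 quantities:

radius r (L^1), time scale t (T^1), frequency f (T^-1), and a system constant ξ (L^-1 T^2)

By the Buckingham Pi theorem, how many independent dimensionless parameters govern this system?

There are 4 variables and 2 base dimensions (L, T).
The dimension matrix has rank 2.
Independent dimensionless groups: 4 − 2 = 2.

2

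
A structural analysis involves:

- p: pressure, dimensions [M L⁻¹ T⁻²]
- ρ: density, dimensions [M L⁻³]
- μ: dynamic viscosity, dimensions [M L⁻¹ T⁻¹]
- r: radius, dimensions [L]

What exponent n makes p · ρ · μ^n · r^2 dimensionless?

-2

Balance the M exponent: (1)·n from μ, plus (1) + (1) + 2·(0) = 2 from the rest, must sum to zero.
n + 2 = 0, so n = -2.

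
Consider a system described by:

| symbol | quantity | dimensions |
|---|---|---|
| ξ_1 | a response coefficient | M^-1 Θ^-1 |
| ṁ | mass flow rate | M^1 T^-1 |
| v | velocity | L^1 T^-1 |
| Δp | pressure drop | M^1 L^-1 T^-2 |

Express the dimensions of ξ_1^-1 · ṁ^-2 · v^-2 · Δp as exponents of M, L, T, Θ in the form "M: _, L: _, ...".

M: 0, L: -3, T: 2, Θ: 1

Collect each base-dimension exponent across the product:
  M: −(-1) − 2·(1) − 2·(0) + (1) = 0
  L: −(0) − 2·(0) − 2·(1) + (-1) = -3
  T: −(0) − 2·(-1) − 2·(-1) + (-2) = 2
  Θ: −(-1) − 2·(0) − 2·(0) + (0) = 1
So the dimensions are [L⁻³ T² Θ].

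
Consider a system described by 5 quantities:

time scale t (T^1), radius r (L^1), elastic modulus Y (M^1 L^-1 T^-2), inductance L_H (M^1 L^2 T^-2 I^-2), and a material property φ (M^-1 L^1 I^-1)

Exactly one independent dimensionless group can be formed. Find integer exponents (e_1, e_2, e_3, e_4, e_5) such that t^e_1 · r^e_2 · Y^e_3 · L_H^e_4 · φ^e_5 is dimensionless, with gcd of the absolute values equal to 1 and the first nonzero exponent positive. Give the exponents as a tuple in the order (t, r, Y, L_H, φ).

M: e_1·(0) + e_2·(0) + e_3·(1) + e_4·(1) + e_5·(-1) = 0
L: e_1·(0) + e_2·(1) + e_3·(-1) + e_4·(2) + e_5·(1) = 0
T: e_1·(1) + e_2·(0) + e_3·(-2) + e_4·(-2) + e_5·(0) = 0
I: e_1·(0) + e_2·(0) + e_3·(0) + e_4·(-2) + e_5·(-1) = 0
Solving this homogeneous linear system for the smallest-integer solution (first nonzero entry positive) gives (4, 3, 3, -1, 2).

(4, 3, 3, -1, 2)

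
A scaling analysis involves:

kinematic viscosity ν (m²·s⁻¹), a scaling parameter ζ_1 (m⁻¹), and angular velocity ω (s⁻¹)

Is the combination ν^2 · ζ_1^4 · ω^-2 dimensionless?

Sum the exponent of each base dimension across the product:
  M: 2·[ν]_M + 4·[ζ_1]_M − 2·[ω]_M = 2·(0) + 4·(0) − 2·(0) = 0
  L: 2·[ν]_L + 4·[ζ_1]_L − 2·[ω]_L = 2·(2) + 4·(-1) − 2·(0) = 0
  T: 2·[ν]_T + 4·[ζ_1]_T − 2·[ω]_T = 2·(-1) + 4·(0) − 2·(-1) = 0
All base exponents vanish — dimensionless.

yes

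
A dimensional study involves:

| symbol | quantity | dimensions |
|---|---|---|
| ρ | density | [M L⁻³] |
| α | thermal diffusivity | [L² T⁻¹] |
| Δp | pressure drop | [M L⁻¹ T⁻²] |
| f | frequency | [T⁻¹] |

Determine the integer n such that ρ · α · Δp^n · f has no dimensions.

Balance the M exponent: (1)·n from Δp, plus (1) + (0) + (0) = 1 from the rest, must sum to zero.
n + 1 = 0, so n = -1.

-1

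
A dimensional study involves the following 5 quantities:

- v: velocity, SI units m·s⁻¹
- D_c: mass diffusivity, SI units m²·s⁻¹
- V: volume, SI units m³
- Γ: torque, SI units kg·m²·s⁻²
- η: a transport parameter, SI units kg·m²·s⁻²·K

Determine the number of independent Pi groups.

There are 5 variables and 4 base dimensions (M, L, T, Θ).
The dimension matrix has rank 4.
Independent dimensionless groups: 5 − 4 = 1.

1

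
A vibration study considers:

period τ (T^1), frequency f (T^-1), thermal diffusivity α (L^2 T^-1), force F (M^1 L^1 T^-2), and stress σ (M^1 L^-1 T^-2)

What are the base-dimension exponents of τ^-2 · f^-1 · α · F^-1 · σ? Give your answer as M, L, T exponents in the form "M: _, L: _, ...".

Collect each base-dimension exponent across the product:
  M: −2·(0) − (0) + (0) − (1) + (1) = 0
  L: −2·(0) − (0) + (2) − (1) + (-1) = 0
  T: −2·(1) − (-1) + (-1) − (-2) + (-2) = -2
So the dimensions are [T⁻²].

M: 0, L: 0, T: -2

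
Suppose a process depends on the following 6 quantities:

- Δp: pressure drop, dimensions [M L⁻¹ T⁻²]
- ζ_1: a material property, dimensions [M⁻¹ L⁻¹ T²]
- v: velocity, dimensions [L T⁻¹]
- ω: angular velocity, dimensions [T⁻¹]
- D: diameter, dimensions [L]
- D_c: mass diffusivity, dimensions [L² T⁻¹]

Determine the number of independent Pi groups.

3

There are 6 variables and 3 base dimensions (M, L, T).
The dimension matrix has rank 3.
Independent dimensionless groups: 6 − 3 = 3.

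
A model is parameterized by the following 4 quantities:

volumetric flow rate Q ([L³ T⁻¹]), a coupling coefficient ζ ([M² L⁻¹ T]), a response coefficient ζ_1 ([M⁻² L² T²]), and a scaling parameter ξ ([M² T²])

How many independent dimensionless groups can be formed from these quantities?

1

There are 4 variables and 3 base dimensions (M, L, T).
The dimension matrix has rank 3.
Independent dimensionless groups: 4 − 3 = 1.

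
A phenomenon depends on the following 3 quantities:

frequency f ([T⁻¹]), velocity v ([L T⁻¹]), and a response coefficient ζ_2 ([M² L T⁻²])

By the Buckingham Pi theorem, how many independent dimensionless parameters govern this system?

There are 3 variables and 3 base dimensions (M, L, T).
The dimension matrix has rank 3.
Independent dimensionless groups: 3 − 3 = 0.

0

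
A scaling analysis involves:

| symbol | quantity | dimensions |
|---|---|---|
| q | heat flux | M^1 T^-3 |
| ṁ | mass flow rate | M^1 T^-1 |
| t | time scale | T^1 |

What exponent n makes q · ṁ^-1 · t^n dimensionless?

2

Balance the T exponent: (1)·n from t, plus (-3) − (-1) = -2 from the rest, must sum to zero.
n − 2 = 0, so n = 2.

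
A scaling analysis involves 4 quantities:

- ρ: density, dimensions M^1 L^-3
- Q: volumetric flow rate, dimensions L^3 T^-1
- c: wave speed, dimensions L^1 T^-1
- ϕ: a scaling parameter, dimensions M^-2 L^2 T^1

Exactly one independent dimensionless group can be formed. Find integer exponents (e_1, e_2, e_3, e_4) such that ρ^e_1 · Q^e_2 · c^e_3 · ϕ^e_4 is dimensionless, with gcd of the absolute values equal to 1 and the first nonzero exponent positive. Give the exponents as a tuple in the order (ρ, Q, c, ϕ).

(4, 3, -1, 2)

M: e_1·(1) + e_2·(0) + e_3·(0) + e_4·(-2) = 0
L: e_1·(-3) + e_2·(3) + e_3·(1) + e_4·(2) = 0
T: e_1·(0) + e_2·(-1) + e_3·(-1) + e_4·(1) = 0
Solving this homogeneous linear system for the smallest-integer solution (first nonzero entry positive) gives (4, 3, -1, 2).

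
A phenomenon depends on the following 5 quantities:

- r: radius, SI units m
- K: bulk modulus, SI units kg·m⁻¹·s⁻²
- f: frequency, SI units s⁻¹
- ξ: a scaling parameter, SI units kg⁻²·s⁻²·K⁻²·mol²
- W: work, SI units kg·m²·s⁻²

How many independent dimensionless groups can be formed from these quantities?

1

There are 5 variables and 5 base dimensions (M, L, T, Θ, N).
The dimension matrix has rank 4 (less than 5: the dimension vectors are linearly dependent).
Independent dimensionless groups: 5 − 4 = 1.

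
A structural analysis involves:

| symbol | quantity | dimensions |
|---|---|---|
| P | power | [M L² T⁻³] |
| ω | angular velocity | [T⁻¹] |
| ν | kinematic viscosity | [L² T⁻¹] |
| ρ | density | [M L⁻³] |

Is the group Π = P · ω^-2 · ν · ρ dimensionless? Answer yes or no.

Sum the exponent of each base dimension across the product:
  M: [P]_M − 2·[ω]_M + [ν]_M + [ρ]_M = (1) − 2·(0) + (0) + (1) = 2
  L: [P]_L − 2·[ω]_L + [ν]_L + [ρ]_L = (2) − 2·(0) + (2) + (-3) = 1
  T: [P]_T − 2·[ω]_T + [ν]_T + [ρ]_T = (-3) − 2·(-1) + (-1) + (0) = -2
Net dimensions [M² L T⁻²] ≠ [1] — not dimensionless.

no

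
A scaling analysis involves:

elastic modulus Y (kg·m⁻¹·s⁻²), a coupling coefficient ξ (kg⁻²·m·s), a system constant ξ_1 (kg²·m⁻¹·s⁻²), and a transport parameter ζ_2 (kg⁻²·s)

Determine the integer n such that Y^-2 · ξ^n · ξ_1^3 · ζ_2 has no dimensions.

1

Balance the M exponent: (-2)·n from ξ, plus −2·(1) + 3·(2) + (-2) = 2 from the rest, must sum to zero.
-2n + 2 = 0, so n = 1.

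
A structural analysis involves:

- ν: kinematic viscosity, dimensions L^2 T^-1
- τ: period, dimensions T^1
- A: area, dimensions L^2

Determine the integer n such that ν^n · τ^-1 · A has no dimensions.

-1

Balance the L exponent: (2)·n from ν, plus −(0) + (2) = 2 from the rest, must sum to zero.
2n + 2 = 0, so n = -1.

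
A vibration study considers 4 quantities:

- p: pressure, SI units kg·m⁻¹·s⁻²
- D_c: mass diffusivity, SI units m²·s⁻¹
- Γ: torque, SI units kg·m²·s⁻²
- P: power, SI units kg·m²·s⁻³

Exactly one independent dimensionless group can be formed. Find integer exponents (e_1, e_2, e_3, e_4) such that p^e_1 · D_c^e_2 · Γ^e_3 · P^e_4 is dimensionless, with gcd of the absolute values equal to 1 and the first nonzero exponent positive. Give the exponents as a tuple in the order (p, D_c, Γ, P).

M: e_1·(1) + e_2·(0) + e_3·(1) + e_4·(1) = 0
L: e_1·(-1) + e_2·(2) + e_3·(2) + e_4·(2) = 0
T: e_1·(-2) + e_2·(-1) + e_3·(-2) + e_4·(-3) = 0
Solving this homogeneous linear system for the smallest-integer solution (first nonzero entry positive) gives (2, 3, 1, -3).

(2, 3, 1, -3)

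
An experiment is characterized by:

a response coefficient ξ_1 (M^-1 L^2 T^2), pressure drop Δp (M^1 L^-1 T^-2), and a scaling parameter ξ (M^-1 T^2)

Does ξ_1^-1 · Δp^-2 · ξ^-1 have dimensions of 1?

Sum the exponent of each base dimension across the product:
  M: −[ξ_1]_M − 2·[Δp]_M − [ξ]_M = −(-1) − 2·(1) − (-1) = 0
  L: −[ξ_1]_L − 2·[Δp]_L − [ξ]_L = −(2) − 2·(-1) − (0) = 0
  T: −[ξ_1]_T − 2·[Δp]_T − [ξ]_T = −(2) − 2·(-2) − (2) = 0
All base exponents vanish — dimensionless.

yes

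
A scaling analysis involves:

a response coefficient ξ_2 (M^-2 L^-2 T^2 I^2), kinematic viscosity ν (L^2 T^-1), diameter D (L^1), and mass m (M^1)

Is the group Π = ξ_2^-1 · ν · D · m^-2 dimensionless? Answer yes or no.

Sum the exponent of each base dimension across the product:
  M: −[ξ_2]_M + [ν]_M + [D]_M − 2·[m]_M = −(-2) + (0) + (0) − 2·(1) = 0
  L: −[ξ_2]_L + [ν]_L + [D]_L − 2·[m]_L = −(-2) + (2) + (1) − 2·(0) = 5
  T: −[ξ_2]_T + [ν]_T + [D]_T − 2·[m]_T = −(2) + (-1) + (0) − 2·(0) = -3
  I: −[ξ_2]_I + [ν]_I + [D]_I − 2·[m]_I = −(2) + (0) + (0) − 2·(0) = -2
Net dimensions [L⁵ T⁻³ I⁻²] ≠ [1] — not dimensionless.

no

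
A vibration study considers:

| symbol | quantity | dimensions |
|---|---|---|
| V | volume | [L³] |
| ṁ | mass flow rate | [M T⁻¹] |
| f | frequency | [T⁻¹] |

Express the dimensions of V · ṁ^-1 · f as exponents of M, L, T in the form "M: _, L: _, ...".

Collect each base-dimension exponent across the product:
  M: (0) − (1) + (0) = -1
  L: (3) − (0) + (0) = 3
  T: (0) − (-1) + (-1) = 0
So the dimensions are [M⁻¹ L³].

M: -1, L: 3, T: 0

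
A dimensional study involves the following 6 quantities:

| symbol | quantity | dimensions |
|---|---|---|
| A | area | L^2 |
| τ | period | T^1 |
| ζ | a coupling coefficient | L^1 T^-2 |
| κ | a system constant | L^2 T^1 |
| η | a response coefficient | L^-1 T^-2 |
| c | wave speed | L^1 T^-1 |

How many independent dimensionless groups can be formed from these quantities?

4

There are 6 variables and 2 base dimensions (L, T).
The dimension matrix has rank 2.
Independent dimensionless groups: 6 − 2 = 4.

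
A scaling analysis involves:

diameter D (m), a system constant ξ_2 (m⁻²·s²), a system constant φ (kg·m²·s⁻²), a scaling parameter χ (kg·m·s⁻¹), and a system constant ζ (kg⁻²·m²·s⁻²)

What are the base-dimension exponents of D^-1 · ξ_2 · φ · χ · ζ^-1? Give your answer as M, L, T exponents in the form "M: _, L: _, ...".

Collect each base-dimension exponent across the product:
  M: −(0) + (0) + (1) + (1) − (-2) = 4
  L: −(1) + (-2) + (2) + (1) − (2) = -2
  T: −(0) + (2) + (-2) + (-1) − (-2) = 1
So the dimensions are [M⁴ L⁻² T].

M: 4, L: -2, T: 1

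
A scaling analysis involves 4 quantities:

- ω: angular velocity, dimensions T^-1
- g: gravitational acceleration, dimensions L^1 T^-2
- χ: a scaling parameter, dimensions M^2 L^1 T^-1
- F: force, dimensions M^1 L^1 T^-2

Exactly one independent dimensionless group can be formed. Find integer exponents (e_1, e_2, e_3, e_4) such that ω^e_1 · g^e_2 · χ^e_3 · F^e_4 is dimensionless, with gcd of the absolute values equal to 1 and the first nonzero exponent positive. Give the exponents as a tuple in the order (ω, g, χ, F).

M: e_1·(0) + e_2·(0) + e_3·(2) + e_4·(1) = 0
L: e_1·(0) + e_2·(1) + e_3·(1) + e_4·(1) = 0
T: e_1·(-1) + e_2·(-2) + e_3·(-1) + e_4·(-2) = 0
Solving this homogeneous linear system for the smallest-integer solution (first nonzero entry positive) gives (1, 1, 1, -2).

(1, 1, 1, -2)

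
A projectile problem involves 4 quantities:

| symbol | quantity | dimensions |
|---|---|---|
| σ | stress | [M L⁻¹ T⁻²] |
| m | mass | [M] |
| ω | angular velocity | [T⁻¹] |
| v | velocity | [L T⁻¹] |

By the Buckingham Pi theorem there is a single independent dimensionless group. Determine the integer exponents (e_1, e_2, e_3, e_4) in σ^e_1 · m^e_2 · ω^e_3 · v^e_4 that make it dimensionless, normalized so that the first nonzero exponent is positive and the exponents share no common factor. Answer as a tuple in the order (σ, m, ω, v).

M: e_1·(1) + e_2·(1) + e_3·(0) + e_4·(0) = 0
L: e_1·(-1) + e_2·(0) + e_3·(0) + e_4·(1) = 0
T: e_1·(-2) + e_2·(0) + e_3·(-1) + e_4·(-1) = 0
Solving this homogeneous linear system for the smallest-integer solution (first nonzero entry positive) gives (1, -1, -3, 1).

(1, -1, -3, 1)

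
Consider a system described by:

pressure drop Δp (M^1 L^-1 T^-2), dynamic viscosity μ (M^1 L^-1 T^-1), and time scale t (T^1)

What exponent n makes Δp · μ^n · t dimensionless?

-1

Balance the M exponent: (1)·n from μ, plus (1) + (0) = 1 from the rest, must sum to zero.
n + 1 = 0, so n = -1.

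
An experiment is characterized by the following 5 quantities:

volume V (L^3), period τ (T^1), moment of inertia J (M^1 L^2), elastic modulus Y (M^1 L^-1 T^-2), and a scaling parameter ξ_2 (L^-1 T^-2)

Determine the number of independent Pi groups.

2

There are 5 variables and 3 base dimensions (M, L, T).
The dimension matrix has rank 3.
Independent dimensionless groups: 5 − 3 = 2.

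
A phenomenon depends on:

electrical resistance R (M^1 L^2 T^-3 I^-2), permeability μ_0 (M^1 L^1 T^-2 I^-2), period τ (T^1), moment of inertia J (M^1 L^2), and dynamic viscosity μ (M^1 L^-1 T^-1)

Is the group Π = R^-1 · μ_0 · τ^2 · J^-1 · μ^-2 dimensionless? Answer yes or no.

Sum the exponent of each base dimension across the product:
  M: −[R]_M + [μ_0]_M + 2·[τ]_M − [J]_M − 2·[μ]_M = −(1) + (1) + 2·(0) − (1) − 2·(1) = -3
  L: −[R]_L + [μ_0]_L + 2·[τ]_L − [J]_L − 2·[μ]_L = −(2) + (1) + 2·(0) − (2) − 2·(-1) = -1
  T: −[R]_T + [μ_0]_T + 2·[τ]_T − [J]_T − 2·[μ]_T = −(-3) + (-2) + 2·(1) − (0) − 2·(-1) = 5
  I: −[R]_I + [μ_0]_I + 2·[τ]_I − [J]_I − 2·[μ]_I = −(-2) + (-2) + 2·(0) − (0) − 2·(0) = 0
Net dimensions [M⁻³ L⁻¹ T⁵] ≠ [1] — not dimensionless.

no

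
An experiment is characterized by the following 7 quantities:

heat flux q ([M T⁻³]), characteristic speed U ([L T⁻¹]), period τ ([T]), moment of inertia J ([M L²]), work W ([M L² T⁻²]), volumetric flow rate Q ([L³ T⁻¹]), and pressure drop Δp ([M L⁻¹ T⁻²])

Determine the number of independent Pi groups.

There are 7 variables and 3 base dimensions (M, L, T).
The dimension matrix has rank 3.
Independent dimensionless groups: 7 − 3 = 4.

4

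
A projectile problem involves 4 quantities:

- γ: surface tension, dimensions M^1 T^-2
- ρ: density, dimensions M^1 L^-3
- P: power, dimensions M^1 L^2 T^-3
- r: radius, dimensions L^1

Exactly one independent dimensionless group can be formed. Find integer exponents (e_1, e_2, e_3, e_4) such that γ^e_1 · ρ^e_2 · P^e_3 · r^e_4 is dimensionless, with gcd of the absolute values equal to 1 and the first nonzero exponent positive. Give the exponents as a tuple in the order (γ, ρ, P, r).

M: e_1·(1) + e_2·(1) + e_3·(1) + e_4·(0) = 0
L: e_1·(0) + e_2·(-3) + e_3·(2) + e_4·(1) = 0
T: e_1·(-2) + e_2·(0) + e_3·(-3) + e_4·(0) = 0
Solving this homogeneous linear system for the smallest-integer solution (first nonzero entry positive) gives (3, -1, -2, 1).

(3, -1, -2, 1)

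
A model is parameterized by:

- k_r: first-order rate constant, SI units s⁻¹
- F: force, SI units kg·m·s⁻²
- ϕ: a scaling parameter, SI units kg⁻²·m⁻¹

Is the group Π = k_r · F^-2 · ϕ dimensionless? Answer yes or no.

Sum the exponent of each base dimension across the product:
  M: [k_r]_M − 2·[F]_M + [ϕ]_M = (0) − 2·(1) + (-2) = -4
  L: [k_r]_L − 2·[F]_L + [ϕ]_L = (0) − 2·(1) + (-1) = -3
  T: [k_r]_T − 2·[F]_T + [ϕ]_T = (-1) − 2·(-2) + (0) = 3
Net dimensions [M⁻⁴ L⁻³ T³] ≠ [1] — not dimensionless.

no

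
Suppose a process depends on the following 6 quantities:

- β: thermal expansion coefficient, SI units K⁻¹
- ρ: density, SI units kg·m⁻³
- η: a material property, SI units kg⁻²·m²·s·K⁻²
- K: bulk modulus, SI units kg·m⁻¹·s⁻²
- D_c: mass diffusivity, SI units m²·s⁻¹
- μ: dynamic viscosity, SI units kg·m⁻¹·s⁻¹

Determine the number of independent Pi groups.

There are 6 variables and 4 base dimensions (M, L, T, Θ).
The dimension matrix has rank 4.
Independent dimensionless groups: 6 − 4 = 2.

2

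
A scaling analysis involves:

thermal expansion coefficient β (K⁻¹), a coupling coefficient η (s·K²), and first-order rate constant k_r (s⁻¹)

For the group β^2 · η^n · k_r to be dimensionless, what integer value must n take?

1

Balance the T exponent: (1)·n from η, plus 2·(0) + (-1) = -1 from the rest, must sum to zero.
n − 1 = 0, so n = 1.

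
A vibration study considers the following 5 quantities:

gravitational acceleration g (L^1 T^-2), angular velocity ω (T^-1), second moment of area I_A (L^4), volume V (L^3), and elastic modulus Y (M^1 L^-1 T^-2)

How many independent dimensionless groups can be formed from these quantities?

There are 5 variables and 3 base dimensions (M, L, T).
The dimension matrix has rank 3.
Independent dimensionless groups: 5 − 3 = 2.

2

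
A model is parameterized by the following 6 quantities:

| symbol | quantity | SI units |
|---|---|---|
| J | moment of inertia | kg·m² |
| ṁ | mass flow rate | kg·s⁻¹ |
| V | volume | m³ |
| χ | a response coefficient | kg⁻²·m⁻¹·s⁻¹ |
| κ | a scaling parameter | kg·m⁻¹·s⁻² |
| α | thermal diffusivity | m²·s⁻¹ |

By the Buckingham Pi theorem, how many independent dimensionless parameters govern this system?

3

There are 6 variables and 3 base dimensions (M, L, T).
The dimension matrix has rank 3.
Independent dimensionless groups: 6 − 3 = 3.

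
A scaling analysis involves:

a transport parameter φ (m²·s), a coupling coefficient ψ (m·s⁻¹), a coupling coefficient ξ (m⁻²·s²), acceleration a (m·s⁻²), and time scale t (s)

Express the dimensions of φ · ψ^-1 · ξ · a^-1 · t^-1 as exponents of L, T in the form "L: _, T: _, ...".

L: -2, T: 5

Collect each base-dimension exponent across the product:
  L: (2) − (1) + (-2) − (1) − (0) = -2
  T: (1) − (-1) + (2) − (-2) − (1) = 5
So the dimensions are [L⁻² T⁵].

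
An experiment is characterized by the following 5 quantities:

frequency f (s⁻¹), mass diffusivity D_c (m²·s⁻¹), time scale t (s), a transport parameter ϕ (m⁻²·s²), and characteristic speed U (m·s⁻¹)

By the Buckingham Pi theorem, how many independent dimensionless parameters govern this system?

3

There are 5 variables and 2 base dimensions (L, T).
The dimension matrix has rank 2.
Independent dimensionless groups: 5 − 2 = 3.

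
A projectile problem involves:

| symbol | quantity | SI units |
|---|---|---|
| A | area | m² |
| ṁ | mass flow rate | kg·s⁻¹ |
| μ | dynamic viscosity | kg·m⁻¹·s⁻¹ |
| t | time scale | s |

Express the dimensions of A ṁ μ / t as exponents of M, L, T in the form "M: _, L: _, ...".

M: 2, L: 1, T: -3

Collect each base-dimension exponent across the product:
  M: (0) + (1) + (1) − (0) = 2
  L: (2) + (0) + (-1) − (0) = 1
  T: (0) + (-1) + (-1) − (1) = -3
So the dimensions are [M² L T⁻³].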